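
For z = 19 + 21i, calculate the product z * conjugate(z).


Step 1: conj(z) = 19 - 21i
Step 2: z * conj(z) = 19^2 + 21^2
Step 3: = 361 + 441 = 802

802


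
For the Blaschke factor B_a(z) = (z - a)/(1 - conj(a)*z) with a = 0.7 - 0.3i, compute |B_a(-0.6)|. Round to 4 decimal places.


Step 1: Numerator z0 - a = -0.6 - (0.7 - 0.3i) = -1.3 + 0.3i
Step 2: Denominator 1 - conj(a)*z0 = 1 - (0.7 + 0.3i)*(-0.6) = 1.42 + 0.18i
Step 3: |z0 - a|^2 = (-1.3)^2 + 0.3^2 = 1.78; |1 - conj(a)*z0|^2 = 1.42^2 + 0.18^2 = 2.0488
Step 4: |B_a(-0.6)| = sqrt(1.78 / 2.0488) = sqrt(0.868801)
Step 5: = 0.9321

0.9321


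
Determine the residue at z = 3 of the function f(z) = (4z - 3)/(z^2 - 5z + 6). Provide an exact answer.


Step 1: Q(z) = z^2 - 5z + 6 = (z - 3)(z - 2)
Step 2: Q'(z) = 2z - 5
Step 3: Q'(3) = 1, P(3) = 9
Step 4: Res = P(3)/Q'(3) = 9/1 = 9

9


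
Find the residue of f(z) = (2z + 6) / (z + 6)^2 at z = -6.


Step 1: Pole of order 2 at z = -6
Step 2: Res = lim d/dz [(z + 6)^2 * f(z)] as z -> -6
Step 3: (z + 6)^2 * f(z) = 2z + 6
Step 4: d/dz[2z + 6] = 2

2


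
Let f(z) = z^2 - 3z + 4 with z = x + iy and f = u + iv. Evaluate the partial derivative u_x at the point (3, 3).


Step 1: f(z) = (x+iy)^2 - 3(x+iy) + 4
Step 2: u = (x^2 - y^2) - 3x + 4
Step 3: u_x = 2x - 3
Step 4: At (3, 3): u_x = 6 - 3 = 3

3


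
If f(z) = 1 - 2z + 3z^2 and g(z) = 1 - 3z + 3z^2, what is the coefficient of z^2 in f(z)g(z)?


Step 1: z^2 term in f*g comes from: (1)*(3z^2) + (-2z)*(-3z) + (3z^2)*(1)
Step 2: = 3 + 6 + 3
Step 3: = 12

12


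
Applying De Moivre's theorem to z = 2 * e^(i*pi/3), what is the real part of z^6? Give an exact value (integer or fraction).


Step 1: By De Moivre's theorem, z^6 = 2^6 * e^(i*6*pi/3) = 64 * (cos(2*pi) + i*sin(2*pi))
Step 2: |z|^6 = 2^6 = 64
Step 3: Reduce the angle mod 2*pi: 2*pi - 2*pi = 0
Step 4: cos(0) = 1
Step 5: Re(z^6) = 64 * 1 = 64

64


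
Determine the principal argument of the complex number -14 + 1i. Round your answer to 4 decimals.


Step 1: z = -14 + 1i
Step 2: arg(z) = atan2(1, -14)
Step 3: arg(z) = 3.0703

3.0703


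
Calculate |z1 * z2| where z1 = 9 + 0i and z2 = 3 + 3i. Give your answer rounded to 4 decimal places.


Step 1: |z1| = sqrt(9^2 + 0^2) = sqrt(81)
Step 2: |z2| = sqrt(3^2 + 3^2) = sqrt(18)
Step 3: |z1*z2| = |z1|*|z2| = sqrt(81) * sqrt(18) = sqrt(81 * 18) = sqrt(1458)
Step 4: = 38.1838

38.1838


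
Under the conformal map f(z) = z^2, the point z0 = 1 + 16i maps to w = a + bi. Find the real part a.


Step 1: z0 = 1 + 16i
Step 2: z0^2 = 1^2 - 16^2 + 32i
Step 3: real part = 1 - 256 = -255

-255


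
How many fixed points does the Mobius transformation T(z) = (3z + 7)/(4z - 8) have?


Step 1: Fixed points satisfy T(z) = z
Step 2: 4z^2 - 11z - 7 = 0
Step 3: Discriminant = (-11)^2 - 4*4*(-7) = 233
Step 4: Number of fixed points = 2

2


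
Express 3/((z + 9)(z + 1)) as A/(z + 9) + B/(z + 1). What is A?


Step 1: Multiply both sides by (z + 9) and set z = -9
Step 2: A = 3 / (-9 + 1)
Step 3: A = 3 / (-8)
Step 4: A = -3/8

-3/8


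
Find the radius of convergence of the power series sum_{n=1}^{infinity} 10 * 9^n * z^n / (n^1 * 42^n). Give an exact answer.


Step 1: General term a_n = 10 * 9^n / (n^1 * 42^n)
Step 2: By the root test, |a_n|^(1/n) = 10^(1/n) * 9 / (n^(1/n) * 42) -> 9/42 as n -> infinity (since 10^(1/n) -> 1 and n^(1/n) -> 1)
Step 3: R = 1/lim|a_n|^(1/n) = 42/9 = 14/3

14/3


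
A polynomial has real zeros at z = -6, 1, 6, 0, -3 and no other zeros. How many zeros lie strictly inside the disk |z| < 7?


Step 1: Check each root:
  z = -6: |-6| = 6 < 7
  z = 1: |1| = 1 < 7
  z = 6: |6| = 6 < 7
  z = 0: |0| = 0 < 7
  z = -3: |-3| = 3 < 7
Step 2: Count = 5

5


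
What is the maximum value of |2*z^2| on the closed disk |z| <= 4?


Step 1: On |z| = 4, |f(z)| = 2 * |z|^2 = 2 * 4^2
Step 2: By maximum modulus principle, maximum is on boundary.
Step 3: Maximum = 2 * 16 = 32

32


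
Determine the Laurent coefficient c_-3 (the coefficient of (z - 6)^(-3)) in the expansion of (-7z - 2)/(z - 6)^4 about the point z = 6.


Step 1: Write the numerator in powers of (z - 6): -7z - 2 = -7(z - 6) + (-7*6 - 2) = -7(z - 6) - 44
Step 2: Divide by (z - 6)^4: f(z) = -44(z - 6)^(-4) - 7(z - 6)^(-3)
Step 3: This finite sum is the Laurent series of f about z = 6.
Step 4: Coefficient of (z - 6)^(-3) = coefficient of (z - 6) in the re-centred numerator = -7

-7


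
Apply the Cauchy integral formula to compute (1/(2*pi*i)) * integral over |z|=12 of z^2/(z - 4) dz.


Step 1: f(z) = z^2, a = 4 is inside |z| = 12
Step 2: By Cauchy integral formula: (1/(2pi*i)) * integral = f(a)
Step 3: f(4) = 4^2 = 16

16


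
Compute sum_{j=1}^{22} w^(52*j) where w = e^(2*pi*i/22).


Step 1: The sum sum_{j=1}^{n} w^(k*j) equals n if n | k, else 0.
Step 2: Here n = 22, k = 52
Step 3: Does n divide k? 22 | 52 -> False
Step 4: Sum = 0

0


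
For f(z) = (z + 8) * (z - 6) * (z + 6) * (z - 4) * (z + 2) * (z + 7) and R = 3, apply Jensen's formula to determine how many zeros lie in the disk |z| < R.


Jensen's formula: (1/2pi)*integral log|f(Re^it)|dt = log|f(0)| + sum_{|a_k|<R} log(R/|a_k|)
Step 1: f(0) = 8 * (-6) * 6 * (-4) * 2 * 7 = 16128
Step 2: log|f(0)| = log|-8| + log|6| + log|-6| + log|4| + log|-2| + log|-7| = 9.6883
Step 3: Zeros inside |z| < 3: -2
Step 4: Jensen sum = log(3/2) = 0.4055
Step 5: n(R) = number of terms in the Jensen sum = count of zeros inside |z| < 3 = 1

1


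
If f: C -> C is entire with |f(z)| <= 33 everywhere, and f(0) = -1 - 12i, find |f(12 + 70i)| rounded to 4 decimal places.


Step 1: By Liouville's theorem, a bounded entire function is constant.
Step 2: f(z) = f(0) = -1 - 12i for all z.
Step 3: |f(w)| = |-1 - 12i| = sqrt(1 + 144)
Step 4: = 12.0416

12.0416


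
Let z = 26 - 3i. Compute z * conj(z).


Step 1: conj(z) = 26 + 3i
Step 2: z * conj(z) = 26^2 + (-3)^2
Step 3: = 676 + 9 = 685

685


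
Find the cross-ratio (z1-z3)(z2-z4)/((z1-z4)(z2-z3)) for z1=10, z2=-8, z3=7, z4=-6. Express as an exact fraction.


Step 1: (z1-z3)(z2-z4) = 3 * (-2) = -6
Step 2: (z1-z4)(z2-z3) = 16 * (-15) = -240
Step 3: Cross-ratio = 6/240 = 1/40

1/40


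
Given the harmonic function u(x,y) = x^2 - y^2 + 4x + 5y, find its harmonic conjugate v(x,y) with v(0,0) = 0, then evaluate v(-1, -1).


Step 1: v_x = -u_y = 2y - 5
Step 2: v_y = u_x = 2x + 4
Step 3: v = 2xy - 5x + 4y + C
Step 4: v(0,0) = 0 => C = 0
Step 5: v(-1, -1) = 3

3


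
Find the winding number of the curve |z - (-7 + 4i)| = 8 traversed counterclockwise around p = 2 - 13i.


Step 1: Center c = (-7, 4), radius = 8
Step 2: |p - c|^2 = 9^2 + (-17)^2 = 370
Step 3: r^2 = 64
Step 4: |p-c| > r so winding number = 0

0


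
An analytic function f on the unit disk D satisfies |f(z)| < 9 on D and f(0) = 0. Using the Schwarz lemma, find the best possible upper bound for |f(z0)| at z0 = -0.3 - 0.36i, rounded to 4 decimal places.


Step 1: g = f/9 maps D -> D with g(0) = 0, so by the Schwarz lemma |g(z)| <= |z|, i.e. |f(z)| <= 9|z|; this is sharp (f(z) = 9z).
Step 2: |z0|^2 = (-0.3)^2 + (-0.36)^2 = 0.2196
Step 3: |z0| = sqrt(0.2196) = 0.468615
Step 4: Best bound = 9 * |z0| = 9 * 0.468615 = 4.2175

4.2175


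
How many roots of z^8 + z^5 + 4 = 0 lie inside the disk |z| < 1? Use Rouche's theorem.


Step 1: On |z| = 1 the three terms have sizes |z^8| = 1^8 = 1, |z^5| = 1^5 = 1, |4| = 4
Step 2: The dominant term is g(z) = 4; let h(z) = z^8 + z^5 so f = g + h
Step 3: On |z| = 1: |g| = 4 and |h| <= 1 + 1 = 2
Step 4: Since 4 > 2, |h| < |g| on |z| = 1, so by Rouche f has the same number of zeros as g inside |z| < 1
Step 5: g(z) = 4 is a nonzero constant with no zeros inside |z| < 1. Answer = 0

0


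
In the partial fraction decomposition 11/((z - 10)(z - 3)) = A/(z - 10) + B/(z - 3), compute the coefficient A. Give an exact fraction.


Step 1: Multiply both sides by (z - 10) and set z = 10
Step 2: A = 11 / (10 - 3)
Step 3: A = 11 / 7
Step 4: A = 11/7

11/7


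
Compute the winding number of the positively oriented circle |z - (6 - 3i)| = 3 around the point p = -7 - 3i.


Step 1: Center c = (6, -3), radius = 3
Step 2: |p - c|^2 = (-13)^2 + 0^2 = 169
Step 3: r^2 = 9
Step 4: |p-c| > r so winding number = 0

0


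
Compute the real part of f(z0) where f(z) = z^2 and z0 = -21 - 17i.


Step 1: z0 = -21 - 17i
Step 2: z0^2 = (-21)^2 - (-17)^2 + 714i
Step 3: real part = 441 - 289 = 152

152


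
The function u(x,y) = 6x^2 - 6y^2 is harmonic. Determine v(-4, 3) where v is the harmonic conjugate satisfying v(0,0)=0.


Step 1: v_x = -u_y = 12y + 0
Step 2: v_y = u_x = 12x + 0
Step 3: v = 12xy + C
Step 4: v(0,0) = 0 => C = 0
Step 5: v(-4, 3) = -144

-144


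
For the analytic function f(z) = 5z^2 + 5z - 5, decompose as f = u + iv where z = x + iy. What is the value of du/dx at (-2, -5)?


Step 1: f(z) = 5(x+iy)^2 + 5(x+iy) - 5
Step 2: u = 5(x^2 - y^2) + 5x - 5
Step 3: u_x = 10x + 5
Step 4: At (-2, -5): u_x = -20 + 5 = -15

-15


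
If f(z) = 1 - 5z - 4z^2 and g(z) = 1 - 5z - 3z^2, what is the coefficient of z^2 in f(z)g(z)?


Step 1: z^2 term in f*g comes from: (1)*(-3z^2) + (-5z)*(-5z) + (-4z^2)*(1)
Step 2: = -3 + 25 - 4
Step 3: = 18

18


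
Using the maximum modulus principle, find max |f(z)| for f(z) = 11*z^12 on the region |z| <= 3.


Step 1: On |z| = 3, |f(z)| = 11 * |z|^12 = 11 * 3^12
Step 2: By maximum modulus principle, maximum is on boundary.
Step 3: Maximum = 11 * 531441 = 5845851

5845851


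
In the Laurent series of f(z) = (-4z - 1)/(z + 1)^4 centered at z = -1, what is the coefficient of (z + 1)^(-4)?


Step 1: Write the numerator in powers of (z + 1): -4z - 1 = -4(z + 1) + (-4*(-1) - 1) = -4(z + 1) + 3
Step 2: Divide by (z + 1)^4: f(z) = 3(z + 1)^(-4) - 4(z + 1)^(-3)
Step 3: This finite sum is the Laurent series of f about z = -1.
Step 4: Coefficient of (z + 1)^(-4) = -4*(-1) - 1 = 3

3


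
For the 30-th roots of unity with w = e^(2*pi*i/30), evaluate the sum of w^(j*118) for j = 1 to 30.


Step 1: The sum sum_{j=1}^{n} w^(k*j) equals n if n | k, else 0.
Step 2: Here n = 30, k = 118
Step 3: Does n divide k? 30 | 118 -> False
Step 4: Sum = 0

0


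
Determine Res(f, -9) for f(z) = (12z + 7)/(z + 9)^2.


Step 1: Pole of order 2 at z = -9
Step 2: Res = lim d/dz [(z + 9)^2 * f(z)] as z -> -9
Step 3: (z + 9)^2 * f(z) = 12z + 7
Step 4: d/dz[12z + 7] = 12

12


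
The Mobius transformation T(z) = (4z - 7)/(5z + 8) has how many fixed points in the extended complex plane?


Step 1: Fixed points satisfy T(z) = z
Step 2: 5z^2 + 4z + 7 = 0
Step 3: Discriminant = 4^2 - 4*5*7 = -124
Step 4: Number of fixed points = 2

2


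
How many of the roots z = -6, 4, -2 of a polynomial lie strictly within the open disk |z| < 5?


Step 1: Check each root:
  z = -6: |-6| = 6 >= 5
  z = 4: |4| = 4 < 5
  z = -2: |-2| = 2 < 5
Step 2: Count = 2

2


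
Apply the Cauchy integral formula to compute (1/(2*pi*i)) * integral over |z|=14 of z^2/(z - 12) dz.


Step 1: f(z) = z^2, a = 12 is inside |z| = 14
Step 2: By Cauchy integral formula: (1/(2pi*i)) * integral = f(a)
Step 3: f(12) = 12^2 = 144

144


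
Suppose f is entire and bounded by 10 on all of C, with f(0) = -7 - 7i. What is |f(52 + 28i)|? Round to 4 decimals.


Step 1: By Liouville's theorem, a bounded entire function is constant.
Step 2: f(z) = f(0) = -7 - 7i for all z.
Step 3: |f(w)| = |-7 - 7i| = sqrt(49 + 49)
Step 4: = 9.8995

9.8995


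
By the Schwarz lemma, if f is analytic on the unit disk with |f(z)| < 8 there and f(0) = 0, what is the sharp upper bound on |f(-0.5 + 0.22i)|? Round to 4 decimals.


Step 1: g = f/8 maps D -> D with g(0) = 0, so by the Schwarz lemma |g(z)| <= |z|, i.e. |f(z)| <= 8|z|; this is sharp (f(z) = 8z).
Step 2: |z0|^2 = (-0.5)^2 + 0.22^2 = 0.2984
Step 3: |z0| = sqrt(0.2984) = 0.54626
Step 4: Best bound = 8 * |z0| = 8 * 0.54626 = 4.3701

4.3701


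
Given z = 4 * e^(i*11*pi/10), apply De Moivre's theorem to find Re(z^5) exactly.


Step 1: By De Moivre's theorem, z^5 = 4^5 * e^(i*5*11*pi/10) = 1024 * (cos(11*pi/2) + i*sin(11*pi/2))
Step 2: |z|^5 = 4^5 = 1024
Step 3: Reduce the angle mod 2*pi: 11*pi/2 - 4*pi = 3*pi/2
Step 4: cos(3*pi/2) = 0
Step 5: Re(z^5) = 1024 * 0 = 0

0


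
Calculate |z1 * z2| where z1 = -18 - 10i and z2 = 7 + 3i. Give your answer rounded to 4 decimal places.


Step 1: |z1| = sqrt((-18)^2 + (-10)^2) = sqrt(424)
Step 2: |z2| = sqrt(7^2 + 3^2) = sqrt(58)
Step 3: |z1*z2| = |z1|*|z2| = sqrt(424) * sqrt(58) = sqrt(424 * 58) = sqrt(24592)
Step 4: = 156.8184

156.8184


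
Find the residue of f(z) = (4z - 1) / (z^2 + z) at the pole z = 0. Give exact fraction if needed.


Step 1: Q(z) = z^2 + z = (z)(z + 1)
Step 2: Q'(z) = 2z + 1
Step 3: Q'(0) = 1, P(0) = -1
Step 4: Res = P(0)/Q'(0) = -1/1 = -1

-1


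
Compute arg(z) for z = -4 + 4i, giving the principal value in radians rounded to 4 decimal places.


Step 1: z = -4 + 4i
Step 2: arg(z) = atan2(4, -4)
Step 3: arg(z) = 2.3562

2.3562


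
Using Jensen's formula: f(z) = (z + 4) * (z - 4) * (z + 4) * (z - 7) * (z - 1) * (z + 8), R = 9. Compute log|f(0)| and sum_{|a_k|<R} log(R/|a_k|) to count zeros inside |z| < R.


Jensen's formula: (1/2pi)*integral log|f(Re^it)|dt = log|f(0)| + sum_{|a_k|<R} log(R/|a_k|)
Step 1: f(0) = 4 * (-4) * 4 * (-7) * (-1) * 8 = -3584
Step 2: log|f(0)| = log|-4| + log|4| + log|-4| + log|7| + log|1| + log|-8| = 8.1842
Step 3: Zeros inside |z| < 9: -4, 4, -4, 7, 1, -8
Step 4: Jensen sum = log(9/4) + log(9/4) + log(9/4) + log(9/7) + log(9/1) + log(9/8) = 4.9991
Step 5: n(R) = number of terms in the Jensen sum = count of zeros inside |z| < 9 = 6

6


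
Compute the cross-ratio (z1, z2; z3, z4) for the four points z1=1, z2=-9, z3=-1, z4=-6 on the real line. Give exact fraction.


Step 1: (z1-z3)(z2-z4) = 2 * (-3) = -6
Step 2: (z1-z4)(z2-z3) = 7 * (-8) = -56
Step 3: Cross-ratio = 6/56 = 3/28

3/28


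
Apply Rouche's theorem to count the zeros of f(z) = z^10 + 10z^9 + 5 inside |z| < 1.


Step 1: On |z| = 1 the three terms have sizes |z^10| = 1^10 = 1, |10z^9| = 10*1^9 = 10, |5| = 5
Step 2: The dominant term is g(z) = 10z^9; let h(z) = z^10 + 5 so f = g + h
Step 3: On |z| = 1: |g| = 10 and |h| <= 1 + 5 = 6
Step 4: Since 10 > 6, |h| < |g| on |z| = 1, so by Rouche f has the same number of zeros as g inside |z| < 1
Step 5: g(z) = 10z^9 has 9 zeros (at the origin, multiplicity 9) inside |z| < 1. Answer = 9

9


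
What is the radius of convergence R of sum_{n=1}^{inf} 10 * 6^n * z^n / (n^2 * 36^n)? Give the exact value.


Step 1: General term a_n = 10 * 6^n / (n^2 * 36^n)
Step 2: By the root test, |a_n|^(1/n) = 10^(1/n) * 6 / (n^(2/n) * 36) -> 6/36 as n -> infinity (since 10^(1/n) -> 1 and n^(2/n) -> 1)
Step 3: R = 1/lim|a_n|^(1/n) = 36/6 = 6

6


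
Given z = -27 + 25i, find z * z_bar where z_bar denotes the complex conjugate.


Step 1: conj(z) = -27 - 25i
Step 2: z * conj(z) = (-27)^2 + 25^2
Step 3: = 729 + 625 = 1354

1354


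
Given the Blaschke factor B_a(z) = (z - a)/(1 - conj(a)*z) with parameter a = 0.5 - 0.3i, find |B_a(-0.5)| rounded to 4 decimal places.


Step 1: Numerator z0 - a = -0.5 - (0.5 - 0.3i) = -1 + 0.3i
Step 2: Denominator 1 - conj(a)*z0 = 1 - (0.5 + 0.3i)*(-0.5) = 1.25 + 0.15i
Step 3: |z0 - a|^2 = (-1)^2 + 0.3^2 = 1.09; |1 - conj(a)*z0|^2 = 1.25^2 + 0.15^2 = 1.585
Step 4: |B_a(-0.5)| = sqrt(1.09 / 1.585) = sqrt(0.687697)
Step 5: = 0.8293

0.8293


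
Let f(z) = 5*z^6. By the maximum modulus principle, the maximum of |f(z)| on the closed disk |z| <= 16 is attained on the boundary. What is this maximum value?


Step 1: On |z| = 16, |f(z)| = 5 * |z|^6 = 5 * 16^6
Step 2: By maximum modulus principle, maximum is on boundary.
Step 3: Maximum = 5 * 16777216 = 83886080

83886080


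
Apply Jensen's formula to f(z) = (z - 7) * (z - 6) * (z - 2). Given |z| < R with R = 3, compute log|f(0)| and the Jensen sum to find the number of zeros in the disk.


Jensen's formula: (1/2pi)*integral log|f(Re^it)|dt = log|f(0)| + sum_{|a_k|<R} log(R/|a_k|)
Step 1: f(0) = (-7) * (-6) * (-2) = -84
Step 2: log|f(0)| = log|7| + log|6| + log|2| = 4.4308
Step 3: Zeros inside |z| < 3: 2
Step 4: Jensen sum = log(3/2) = 0.4055
Step 5: n(R) = number of terms in the Jensen sum = count of zeros inside |z| < 3 = 1

1


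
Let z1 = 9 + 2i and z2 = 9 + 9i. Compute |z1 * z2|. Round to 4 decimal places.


Step 1: |z1| = sqrt(9^2 + 2^2) = sqrt(85)
Step 2: |z2| = sqrt(9^2 + 9^2) = sqrt(162)
Step 3: |z1*z2| = |z1|*|z2| = sqrt(85) * sqrt(162) = sqrt(85 * 162) = sqrt(13770)
Step 4: = 117.3456

117.3456


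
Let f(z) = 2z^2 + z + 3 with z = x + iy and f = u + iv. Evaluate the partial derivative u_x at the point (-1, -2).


Step 1: f(z) = 2(x+iy)^2 + (x+iy) + 3
Step 2: u = 2(x^2 - y^2) + x + 3
Step 3: u_x = 4x + 1
Step 4: At (-1, -2): u_x = -4 + 1 = -3

-3


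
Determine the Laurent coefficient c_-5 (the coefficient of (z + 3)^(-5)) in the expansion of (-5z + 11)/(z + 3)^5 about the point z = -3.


Step 1: Write the numerator in powers of (z + 3): -5z + 11 = -5(z + 3) + (-5*(-3) + 11) = -5(z + 3) + 26
Step 2: Divide by (z + 3)^5: f(z) = 26(z + 3)^(-5) - 5(z + 3)^(-4)
Step 3: This finite sum is the Laurent series of f about z = -3.
Step 4: Coefficient of (z + 3)^(-5) = -5*(-3) + 11 = 26

26


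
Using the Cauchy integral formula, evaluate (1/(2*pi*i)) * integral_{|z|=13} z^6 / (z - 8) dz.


Step 1: f(z) = z^6, a = 8 is inside |z| = 13
Step 2: By Cauchy integral formula: (1/(2pi*i)) * integral = f(a)
Step 3: f(8) = 8^6 = 262144

262144


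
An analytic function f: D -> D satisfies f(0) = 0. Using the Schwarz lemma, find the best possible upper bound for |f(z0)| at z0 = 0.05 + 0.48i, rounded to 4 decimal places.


Step 1: Schwarz lemma: if f: D -> D is analytic with f(0) = 0, then |f(z)| <= |z| for all z in D, and this is sharp (f(z) = z).
Step 2: |z0|^2 = 0.05^2 + 0.48^2 = 0.2329
Step 3: |z0| = sqrt(0.2329) = 0.482597
Step 4: Best bound = |z0| = 0.4826

0.4826


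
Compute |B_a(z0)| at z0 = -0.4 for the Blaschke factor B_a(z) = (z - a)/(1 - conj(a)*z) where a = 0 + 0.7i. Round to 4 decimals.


Step 1: Numerator z0 - a = -0.4 - (0 + 0.7i) = -0.4 - 0.7i
Step 2: Denominator 1 - conj(a)*z0 = 1 - (0 - 0.7i)*(-0.4) = 1 - 0.28i
Step 3: |z0 - a|^2 = (-0.4)^2 + (-0.7)^2 = 0.65; |1 - conj(a)*z0|^2 = 1^2 + (-0.28)^2 = 1.0784
Step 4: |B_a(-0.4)| = sqrt(0.65 / 1.0784) = sqrt(0.602745)
Step 5: = 0.7764

0.7764


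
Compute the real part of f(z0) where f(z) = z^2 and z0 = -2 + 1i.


Step 1: z0 = -2 + 1i
Step 2: z0^2 = (-2)^2 - 1^2 - 4i
Step 3: real part = 4 - 1 = 3

3


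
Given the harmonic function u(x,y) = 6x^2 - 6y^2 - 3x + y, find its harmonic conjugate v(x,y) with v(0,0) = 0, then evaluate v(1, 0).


Step 1: v_x = -u_y = 12y - 1
Step 2: v_y = u_x = 12x - 3
Step 3: v = 12xy - x - 3y + C
Step 4: v(0,0) = 0 => C = 0
Step 5: v(1, 0) = -1

-1


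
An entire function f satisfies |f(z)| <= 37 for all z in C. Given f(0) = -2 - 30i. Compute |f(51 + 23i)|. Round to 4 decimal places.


Step 1: By Liouville's theorem, a bounded entire function is constant.
Step 2: f(z) = f(0) = -2 - 30i for all z.
Step 3: |f(w)| = |-2 - 30i| = sqrt(4 + 900)
Step 4: = 30.0666

30.0666


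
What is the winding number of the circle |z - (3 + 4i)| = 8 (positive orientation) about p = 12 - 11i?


Step 1: Center c = (3, 4), radius = 8
Step 2: |p - c|^2 = 9^2 + (-15)^2 = 306
Step 3: r^2 = 64
Step 4: |p-c| > r so winding number = 0

0


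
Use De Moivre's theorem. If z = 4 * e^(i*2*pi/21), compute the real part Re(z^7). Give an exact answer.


Step 1: By De Moivre's theorem, z^7 = 4^7 * e^(i*7*2*pi/21) = 16384 * (cos(2*pi/3) + i*sin(2*pi/3))
Step 2: |z|^7 = 4^7 = 16384
Step 3: The angle 2*pi/3 already lies in [0, 2*pi)
Step 4: cos(2*pi/3) = -1/2
Step 5: Re(z^7) = 16384 * (-1/2) = -8192

-8192


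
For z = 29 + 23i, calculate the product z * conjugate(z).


Step 1: conj(z) = 29 - 23i
Step 2: z * conj(z) = 29^2 + 23^2
Step 3: = 841 + 529 = 1370

1370


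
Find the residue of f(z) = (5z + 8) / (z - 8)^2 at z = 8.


Step 1: Pole of order 2 at z = 8
Step 2: Res = lim d/dz [(z - 8)^2 * f(z)] as z -> 8
Step 3: (z - 8)^2 * f(z) = 5z + 8
Step 4: d/dz[5z + 8] = 5

5


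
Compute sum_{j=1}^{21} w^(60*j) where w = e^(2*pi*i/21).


Step 1: The sum sum_{j=1}^{n} w^(k*j) equals n if n | k, else 0.
Step 2: Here n = 21, k = 60
Step 3: Does n divide k? 21 | 60 -> False
Step 4: Sum = 0

0


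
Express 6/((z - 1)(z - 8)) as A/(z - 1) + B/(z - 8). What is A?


Step 1: Multiply both sides by (z - 1) and set z = 1
Step 2: A = 6 / (1 - 8)
Step 3: A = 6 / (-7)
Step 4: A = -6/7

-6/7


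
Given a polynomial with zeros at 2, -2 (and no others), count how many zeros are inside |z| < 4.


Step 1: Check each root:
  z = 2: |2| = 2 < 4
  z = -2: |-2| = 2 < 4
Step 2: Count = 2

2


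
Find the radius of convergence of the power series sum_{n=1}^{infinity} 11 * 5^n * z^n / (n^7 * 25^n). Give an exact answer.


Step 1: General term a_n = 11 * 5^n / (n^7 * 25^n)
Step 2: By the root test, |a_n|^(1/n) = 11^(1/n) * 5 / (n^(7/n) * 25) -> 5/25 as n -> infinity (since 11^(1/n) -> 1 and n^(7/n) -> 1)
Step 3: R = 1/lim|a_n|^(1/n) = 25/5 = 5

5


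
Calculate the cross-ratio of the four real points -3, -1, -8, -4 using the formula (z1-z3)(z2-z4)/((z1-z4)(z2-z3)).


Step 1: (z1-z3)(z2-z4) = 5 * 3 = 15
Step 2: (z1-z4)(z2-z3) = 1 * 7 = 7
Step 3: Cross-ratio = 15/7 = 15/7

15/7


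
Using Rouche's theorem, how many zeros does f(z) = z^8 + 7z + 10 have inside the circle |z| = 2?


Step 1: On |z| = 2 the three terms have sizes |z^8| = 2^8 = 256, |7z| = 7*2 = 14, |10| = 10
Step 2: The dominant term is g(z) = z^8; let h(z) = 7z + 10 so f = g + h
Step 3: On |z| = 2: |g| = 256 and |h| <= 14 + 10 = 24
Step 4: Since 256 > 24, |h| < |g| on |z| = 2, so by Rouche f has the same number of zeros as g inside |z| < 2
Step 5: g(z) = z^8 has 8 zeros (all at the origin) inside |z| < 2. Answer = 8

8


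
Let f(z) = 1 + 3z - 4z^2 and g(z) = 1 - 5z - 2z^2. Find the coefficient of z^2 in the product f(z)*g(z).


Step 1: z^2 term in f*g comes from: (1)*(-2z^2) + (3z)*(-5z) + (-4z^2)*(1)
Step 2: = -2 - 15 - 4
Step 3: = -21

-21


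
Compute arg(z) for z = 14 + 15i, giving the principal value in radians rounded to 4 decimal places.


Step 1: z = 14 + 15i
Step 2: arg(z) = atan2(15, 14)
Step 3: arg(z) = 0.8199

0.8199


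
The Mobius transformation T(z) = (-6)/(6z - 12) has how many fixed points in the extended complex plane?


Step 1: Fixed points satisfy T(z) = z
Step 2: 6z^2 - 12z + 6 = 0
Step 3: Discriminant = (-12)^2 - 4*6*6 = 0
Step 4: Number of fixed points = 1

1


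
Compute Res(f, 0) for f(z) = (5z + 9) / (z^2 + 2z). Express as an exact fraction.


Step 1: Q(z) = z^2 + 2z = (z)(z + 2)
Step 2: Q'(z) = 2z + 2
Step 3: Q'(0) = 2, P(0) = 9
Step 4: Res = P(0)/Q'(0) = 9/2 = 9/2

9/2


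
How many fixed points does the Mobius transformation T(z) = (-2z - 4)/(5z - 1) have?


Step 1: Fixed points satisfy T(z) = z
Step 2: 5z^2 + z + 4 = 0
Step 3: Discriminant = 1^2 - 4*5*4 = -79
Step 4: Number of fixed points = 2

2


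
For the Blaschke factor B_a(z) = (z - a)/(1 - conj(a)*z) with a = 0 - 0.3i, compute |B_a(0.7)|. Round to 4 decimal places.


Step 1: Numerator z0 - a = 0.7 - (0 - 0.3i) = 0.7 + 0.3i
Step 2: Denominator 1 - conj(a)*z0 = 1 - (0 + 0.3i)*0.7 = 1 - 0.21i
Step 3: |z0 - a|^2 = 0.7^2 + 0.3^2 = 0.58; |1 - conj(a)*z0|^2 = 1^2 + (-0.21)^2 = 1.0441
Step 4: |B_a(0.7)| = sqrt(0.58 / 1.0441) = sqrt(0.555502)
Step 5: = 0.7453

0.7453


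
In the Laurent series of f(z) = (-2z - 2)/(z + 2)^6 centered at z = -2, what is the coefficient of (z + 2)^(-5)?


Step 1: Write the numerator in powers of (z + 2): -2z - 2 = -2(z + 2) + (-2*(-2) - 2) = -2(z + 2) + 2
Step 2: Divide by (z + 2)^6: f(z) = 2(z + 2)^(-6) - 2(z + 2)^(-5)
Step 3: This finite sum is the Laurent series of f about z = -2.
Step 4: Coefficient of (z + 2)^(-5) = coefficient of (z + 2) in the re-centred numerator = -2

-2


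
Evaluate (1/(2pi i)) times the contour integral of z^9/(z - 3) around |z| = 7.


Step 1: f(z) = z^9, a = 3 is inside |z| = 7
Step 2: By Cauchy integral formula: (1/(2pi*i)) * integral = f(a)
Step 3: f(3) = 3^9 = 19683

19683


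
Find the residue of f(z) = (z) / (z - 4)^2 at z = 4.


Step 1: Pole of order 2 at z = 4
Step 2: Res = lim d/dz [(z - 4)^2 * f(z)] as z -> 4
Step 3: (z - 4)^2 * f(z) = z
Step 4: d/dz[z] = 1

1


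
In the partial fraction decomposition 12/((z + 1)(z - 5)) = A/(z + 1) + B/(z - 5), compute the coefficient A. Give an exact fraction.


Step 1: Multiply both sides by (z + 1) and set z = -1
Step 2: A = 12 / (-1 - 5)
Step 3: A = 12 / (-6)
Step 4: A = -2

-2


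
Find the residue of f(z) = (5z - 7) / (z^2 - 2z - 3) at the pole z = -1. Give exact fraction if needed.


Step 1: Q(z) = z^2 - 2z - 3 = (z + 1)(z - 3)
Step 2: Q'(z) = 2z - 2
Step 3: Q'(-1) = -4, P(-1) = -12
Step 4: Res = P(-1)/Q'(-1) = -12/(-4) = 3

3


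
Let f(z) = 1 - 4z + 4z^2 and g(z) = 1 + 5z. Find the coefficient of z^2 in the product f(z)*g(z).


Step 1: z^2 term in f*g comes from: (1)*(0) + (-4z)*(5z) + (4z^2)*(1)
Step 2: = 0 - 20 + 4
Step 3: = -16

-16


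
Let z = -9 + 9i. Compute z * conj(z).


Step 1: conj(z) = -9 - 9i
Step 2: z * conj(z) = (-9)^2 + 9^2
Step 3: = 81 + 81 = 162

162


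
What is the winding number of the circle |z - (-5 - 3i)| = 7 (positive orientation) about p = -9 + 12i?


Step 1: Center c = (-5, -3), radius = 7
Step 2: |p - c|^2 = (-4)^2 + 15^2 = 241
Step 3: r^2 = 49
Step 4: |p-c| > r so winding number = 0

0


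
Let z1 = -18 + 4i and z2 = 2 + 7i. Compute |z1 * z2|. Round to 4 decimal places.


Step 1: |z1| = sqrt((-18)^2 + 4^2) = sqrt(340)
Step 2: |z2| = sqrt(2^2 + 7^2) = sqrt(53)
Step 3: |z1*z2| = |z1|*|z2| = sqrt(340) * sqrt(53) = sqrt(340 * 53) = sqrt(18020)
Step 4: = 134.2386

134.2386


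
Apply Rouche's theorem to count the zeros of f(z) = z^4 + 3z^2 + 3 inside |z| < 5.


Step 1: On |z| = 5 the three terms have sizes |z^4| = 5^4 = 625, |3z^2| = 3*5^2 = 75, |3| = 3
Step 2: The dominant term is g(z) = z^4; let h(z) = 3z^2 + 3 so f = g + h
Step 3: On |z| = 5: |g| = 625 and |h| <= 75 + 3 = 78
Step 4: Since 625 > 78, |h| < |g| on |z| = 5, so by Rouche f has the same number of zeros as g inside |z| < 5
Step 5: g(z) = z^4 has 4 zeros (all at the origin) inside |z| < 5. Answer = 4

4


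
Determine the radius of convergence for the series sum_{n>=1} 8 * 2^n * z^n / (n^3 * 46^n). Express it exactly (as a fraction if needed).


Step 1: General term a_n = 8 * 2^n / (n^3 * 46^n)
Step 2: By the root test, |a_n|^(1/n) = 8^(1/n) * 2 / (n^(3/n) * 46) -> 2/46 as n -> infinity (since 8^(1/n) -> 1 and n^(3/n) -> 1)
Step 3: R = 1/lim|a_n|^(1/n) = 46/2 = 23

23


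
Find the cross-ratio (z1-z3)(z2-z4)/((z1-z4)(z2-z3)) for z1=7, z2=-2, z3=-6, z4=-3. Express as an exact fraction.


Step 1: (z1-z3)(z2-z4) = 13 * 1 = 13
Step 2: (z1-z4)(z2-z3) = 10 * 4 = 40
Step 3: Cross-ratio = 13/40 = 13/40

13/40


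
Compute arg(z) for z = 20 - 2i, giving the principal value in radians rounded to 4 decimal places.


Step 1: z = 20 - 2i
Step 2: arg(z) = atan2(-2, 20)
Step 3: arg(z) = -0.0997

-0.0997


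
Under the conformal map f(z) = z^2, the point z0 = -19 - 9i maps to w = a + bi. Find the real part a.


Step 1: z0 = -19 - 9i
Step 2: z0^2 = (-19)^2 - (-9)^2 + 342i
Step 3: real part = 361 - 81 = 280

280


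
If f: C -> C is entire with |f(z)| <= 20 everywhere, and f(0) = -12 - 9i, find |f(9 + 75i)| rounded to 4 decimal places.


Step 1: By Liouville's theorem, a bounded entire function is constant.
Step 2: f(z) = f(0) = -12 - 9i for all z.
Step 3: |f(w)| = |-12 - 9i| = sqrt(144 + 81)
Step 4: = 15.0

15.0


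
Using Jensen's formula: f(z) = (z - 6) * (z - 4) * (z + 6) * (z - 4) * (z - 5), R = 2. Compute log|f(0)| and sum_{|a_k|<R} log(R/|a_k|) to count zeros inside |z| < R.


Jensen's formula: (1/2pi)*integral log|f(Re^it)|dt = log|f(0)| + sum_{|a_k|<R} log(R/|a_k|)
Step 1: f(0) = (-6) * (-4) * 6 * (-4) * (-5) = 2880
Step 2: log|f(0)| = log|6| + log|4| + log|-6| + log|4| + log|5| = 7.9655
Step 3: Zeros inside |z| < 2: none
Step 4: Jensen sum = (empty sum) = 0
Step 5: n(R) = number of terms in the Jensen sum = count of zeros inside |z| < 2 = 0

0


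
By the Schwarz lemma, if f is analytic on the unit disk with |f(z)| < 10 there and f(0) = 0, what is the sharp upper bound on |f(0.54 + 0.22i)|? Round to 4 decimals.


Step 1: g = f/10 maps D -> D with g(0) = 0, so by the Schwarz lemma |g(z)| <= |z|, i.e. |f(z)| <= 10|z|; this is sharp (f(z) = 10z).
Step 2: |z0|^2 = 0.54^2 + 0.22^2 = 0.34
Step 3: |z0| = sqrt(0.34) = 0.583095
Step 4: Best bound = 10 * |z0| = 10 * 0.583095 = 5.831

5.831


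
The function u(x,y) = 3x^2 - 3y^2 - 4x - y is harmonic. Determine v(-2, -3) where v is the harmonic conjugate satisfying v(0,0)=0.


Step 1: v_x = -u_y = 6y + 1
Step 2: v_y = u_x = 6x - 4
Step 3: v = 6xy + x - 4y + C
Step 4: v(0,0) = 0 => C = 0
Step 5: v(-2, -3) = 46

46


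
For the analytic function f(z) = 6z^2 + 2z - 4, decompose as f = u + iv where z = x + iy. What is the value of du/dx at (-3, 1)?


Step 1: f(z) = 6(x+iy)^2 + 2(x+iy) - 4
Step 2: u = 6(x^2 - y^2) + 2x - 4
Step 3: u_x = 12x + 2
Step 4: At (-3, 1): u_x = -36 + 2 = -34

-34


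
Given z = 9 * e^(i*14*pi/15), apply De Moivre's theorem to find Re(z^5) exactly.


Step 1: By De Moivre's theorem, z^5 = 9^5 * e^(i*5*14*pi/15) = 59049 * (cos(14*pi/3) + i*sin(14*pi/3))
Step 2: |z|^5 = 9^5 = 59049
Step 3: Reduce the angle mod 2*pi: 14*pi/3 - 4*pi = 2*pi/3
Step 4: cos(2*pi/3) = -1/2
Step 5: Re(z^5) = 59049 * (-1/2) = -59049/2

-59049/2


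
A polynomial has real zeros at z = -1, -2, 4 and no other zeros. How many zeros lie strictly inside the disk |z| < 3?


Step 1: Check each root:
  z = -1: |-1| = 1 < 3
  z = -2: |-2| = 2 < 3
  z = 4: |4| = 4 >= 3
Step 2: Count = 2

2


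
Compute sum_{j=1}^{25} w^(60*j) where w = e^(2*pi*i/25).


Step 1: The sum sum_{j=1}^{n} w^(k*j) equals n if n | k, else 0.
Step 2: Here n = 25, k = 60
Step 3: Does n divide k? 25 | 60 -> False
Step 4: Sum = 0

0


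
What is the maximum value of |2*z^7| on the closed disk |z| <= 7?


Step 1: On |z| = 7, |f(z)| = 2 * |z|^7 = 2 * 7^7
Step 2: By maximum modulus principle, maximum is on boundary.
Step 3: Maximum = 2 * 823543 = 1647086

1647086


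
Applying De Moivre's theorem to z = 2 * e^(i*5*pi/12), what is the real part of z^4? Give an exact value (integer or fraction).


Step 1: By De Moivre's theorem, z^4 = 2^4 * e^(i*4*5*pi/12) = 16 * (cos(5*pi/3) + i*sin(5*pi/3))
Step 2: |z|^4 = 2^4 = 16
Step 3: The angle 5*pi/3 already lies in [0, 2*pi)
Step 4: cos(5*pi/3) = 1/2
Step 5: Re(z^4) = 16 * 1/2 = 8

8


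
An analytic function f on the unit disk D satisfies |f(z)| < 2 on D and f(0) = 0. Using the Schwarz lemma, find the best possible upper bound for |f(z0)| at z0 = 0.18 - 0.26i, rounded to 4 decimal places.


Step 1: g = f/2 maps D -> D with g(0) = 0, so by the Schwarz lemma |g(z)| <= |z|, i.e. |f(z)| <= 2|z|; this is sharp (f(z) = 2z).
Step 2: |z0|^2 = 0.18^2 + (-0.26)^2 = 0.1
Step 3: |z0| = sqrt(0.1) = 0.316228
Step 4: Best bound = 2 * |z0| = 2 * 0.316228 = 0.6325

0.6325


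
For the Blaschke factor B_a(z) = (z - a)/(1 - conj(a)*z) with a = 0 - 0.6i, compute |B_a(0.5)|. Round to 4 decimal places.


Step 1: Numerator z0 - a = 0.5 - (0 - 0.6i) = 0.5 + 0.6i
Step 2: Denominator 1 - conj(a)*z0 = 1 - (0 + 0.6i)*0.5 = 1 - 0.3i
Step 3: |z0 - a|^2 = 0.5^2 + 0.6^2 = 0.61; |1 - conj(a)*z0|^2 = 1^2 + (-0.3)^2 = 1.09
Step 4: |B_a(0.5)| = sqrt(0.61 / 1.09) = sqrt(0.559633)
Step 5: = 0.7481

0.7481


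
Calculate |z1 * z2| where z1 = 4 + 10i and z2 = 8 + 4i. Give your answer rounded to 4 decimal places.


Step 1: |z1| = sqrt(4^2 + 10^2) = sqrt(116)
Step 2: |z2| = sqrt(8^2 + 4^2) = sqrt(80)
Step 3: |z1*z2| = |z1|*|z2| = sqrt(116) * sqrt(80) = sqrt(116 * 80) = sqrt(9280)
Step 4: = 96.3328

96.3328


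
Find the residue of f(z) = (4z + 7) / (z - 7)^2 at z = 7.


Step 1: Pole of order 2 at z = 7
Step 2: Res = lim d/dz [(z - 7)^2 * f(z)] as z -> 7
Step 3: (z - 7)^2 * f(z) = 4z + 7
Step 4: d/dz[4z + 7] = 4

4


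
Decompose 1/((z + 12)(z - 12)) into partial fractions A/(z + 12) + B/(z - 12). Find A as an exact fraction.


Step 1: Multiply both sides by (z + 12) and set z = -12
Step 2: A = 1 / (-12 - 12)
Step 3: A = 1 / (-24)
Step 4: A = -1/24

-1/24


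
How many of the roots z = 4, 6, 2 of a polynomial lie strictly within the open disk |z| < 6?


Step 1: Check each root:
  z = 4: |4| = 4 < 6
  z = 6: |6| = 6 >= 6
  z = 2: |2| = 2 < 6
Step 2: Count = 2

2


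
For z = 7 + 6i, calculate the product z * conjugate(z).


Step 1: conj(z) = 7 - 6i
Step 2: z * conj(z) = 7^2 + 6^2
Step 3: = 49 + 36 = 85

85


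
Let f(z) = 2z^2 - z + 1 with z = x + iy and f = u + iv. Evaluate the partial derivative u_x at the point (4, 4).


Step 1: f(z) = 2(x+iy)^2 - (x+iy) + 1
Step 2: u = 2(x^2 - y^2) - x + 1
Step 3: u_x = 4x - 1
Step 4: At (4, 4): u_x = 16 - 1 = 15

15


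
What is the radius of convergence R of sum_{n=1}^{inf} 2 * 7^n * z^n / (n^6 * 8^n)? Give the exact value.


Step 1: General term a_n = 2 * 7^n / (n^6 * 8^n)
Step 2: By the root test, |a_n|^(1/n) = 2^(1/n) * 7 / (n^(6/n) * 8) -> 7/8 as n -> infinity (since 2^(1/n) -> 1 and n^(6/n) -> 1)
Step 3: R = 1/lim|a_n|^(1/n) = 8/7

8/7


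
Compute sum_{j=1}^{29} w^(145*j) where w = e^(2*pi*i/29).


Step 1: The sum sum_{j=1}^{n} w^(k*j) equals n if n | k, else 0.
Step 2: Here n = 29, k = 145
Step 3: Does n divide k? 29 | 145 -> True
Step 4: Sum = 29

29


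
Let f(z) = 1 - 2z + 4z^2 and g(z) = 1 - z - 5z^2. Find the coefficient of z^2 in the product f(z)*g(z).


Step 1: z^2 term in f*g comes from: (1)*(-5z^2) + (-2z)*(-z) + (4z^2)*(1)
Step 2: = -5 + 2 + 4
Step 3: = 1

1


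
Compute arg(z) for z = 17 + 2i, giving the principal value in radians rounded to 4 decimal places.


Step 1: z = 17 + 2i
Step 2: arg(z) = atan2(2, 17)
Step 3: arg(z) = 0.1171

0.1171


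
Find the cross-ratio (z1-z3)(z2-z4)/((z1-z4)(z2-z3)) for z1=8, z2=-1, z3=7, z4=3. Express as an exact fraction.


Step 1: (z1-z3)(z2-z4) = 1 * (-4) = -4
Step 2: (z1-z4)(z2-z3) = 5 * (-8) = -40
Step 3: Cross-ratio = 4/40 = 1/10

1/10


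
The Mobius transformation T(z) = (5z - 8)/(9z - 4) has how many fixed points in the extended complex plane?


Step 1: Fixed points satisfy T(z) = z
Step 2: 9z^2 - 9z + 8 = 0
Step 3: Discriminant = (-9)^2 - 4*9*8 = -207
Step 4: Number of fixed points = 2

2


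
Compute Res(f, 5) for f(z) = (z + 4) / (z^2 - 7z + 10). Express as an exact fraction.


Step 1: Q(z) = z^2 - 7z + 10 = (z - 5)(z - 2)
Step 2: Q'(z) = 2z - 7
Step 3: Q'(5) = 3, P(5) = 9
Step 4: Res = P(5)/Q'(5) = 9/3 = 3

3


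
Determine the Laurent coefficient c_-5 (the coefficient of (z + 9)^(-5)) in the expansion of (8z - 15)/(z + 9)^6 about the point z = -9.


Step 1: Write the numerator in powers of (z + 9): 8z - 15 = 8(z + 9) + (8*(-9) - 15) = 8(z + 9) - 87
Step 2: Divide by (z + 9)^6: f(z) = -87(z + 9)^(-6) + 8(z + 9)^(-5)
Step 3: This finite sum is the Laurent series of f about z = -9.
Step 4: Coefficient of (z + 9)^(-5) = coefficient of (z + 9) in the re-centred numerator = 8

8


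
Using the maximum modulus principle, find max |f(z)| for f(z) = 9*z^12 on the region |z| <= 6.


Step 1: On |z| = 6, |f(z)| = 9 * |z|^12 = 9 * 6^12
Step 2: By maximum modulus principle, maximum is on boundary.
Step 3: Maximum = 9 * 2176782336 = 19591041024

19591041024


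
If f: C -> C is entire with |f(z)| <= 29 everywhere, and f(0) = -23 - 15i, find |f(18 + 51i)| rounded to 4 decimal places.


Step 1: By Liouville's theorem, a bounded entire function is constant.
Step 2: f(z) = f(0) = -23 - 15i for all z.
Step 3: |f(w)| = |-23 - 15i| = sqrt(529 + 225)
Step 4: = 27.4591

27.4591


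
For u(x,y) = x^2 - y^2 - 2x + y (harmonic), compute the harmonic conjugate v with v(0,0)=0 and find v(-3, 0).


Step 1: v_x = -u_y = 2y - 1
Step 2: v_y = u_x = 2x - 2
Step 3: v = 2xy - x - 2y + C
Step 4: v(0,0) = 0 => C = 0
Step 5: v(-3, 0) = 3

3


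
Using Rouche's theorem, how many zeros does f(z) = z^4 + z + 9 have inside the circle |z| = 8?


Step 1: On |z| = 8 the three terms have sizes |z^4| = 8^4 = 4096, |z| = 8, |9| = 9
Step 2: The dominant term is g(z) = z^4; let h(z) = z + 9 so f = g + h
Step 3: On |z| = 8: |g| = 4096 and |h| <= 8 + 9 = 17
Step 4: Since 4096 > 17, |h| < |g| on |z| = 8, so by Rouche f has the same number of zeros as g inside |z| < 8
Step 5: g(z) = z^4 has 4 zeros (all at the origin) inside |z| < 8. Answer = 4

4


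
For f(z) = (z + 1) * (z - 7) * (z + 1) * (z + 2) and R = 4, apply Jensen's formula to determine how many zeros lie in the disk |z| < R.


Jensen's formula: (1/2pi)*integral log|f(Re^it)|dt = log|f(0)| + sum_{|a_k|<R} log(R/|a_k|)
Step 1: f(0) = 1 * (-7) * 1 * 2 = -14
Step 2: log|f(0)| = log|-1| + log|7| + log|-1| + log|-2| = 2.6391
Step 3: Zeros inside |z| < 4: -1, -1, -2
Step 4: Jensen sum = log(4/1) + log(4/1) + log(4/2) = 3.4657
Step 5: n(R) = number of terms in the Jensen sum = count of zeros inside |z| < 4 = 3

3


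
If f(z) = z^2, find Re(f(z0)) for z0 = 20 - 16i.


Step 1: z0 = 20 - 16i
Step 2: z0^2 = 20^2 - (-16)^2 - 640i
Step 3: real part = 400 - 256 = 144

144


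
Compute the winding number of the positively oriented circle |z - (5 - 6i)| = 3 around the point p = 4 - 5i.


Step 1: Center c = (5, -6), radius = 3
Step 2: |p - c|^2 = (-1)^2 + 1^2 = 2
Step 3: r^2 = 9
Step 4: |p-c| < r so winding number = 1

1


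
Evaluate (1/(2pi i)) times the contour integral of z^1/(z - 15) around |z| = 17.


Step 1: f(z) = z^1, a = 15 is inside |z| = 17
Step 2: By Cauchy integral formula: (1/(2pi*i)) * integral = f(a)
Step 3: f(15) = 15^1 = 15

15


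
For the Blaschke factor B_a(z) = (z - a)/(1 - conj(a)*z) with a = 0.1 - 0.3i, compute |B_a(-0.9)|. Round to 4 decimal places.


Step 1: Numerator z0 - a = -0.9 - (0.1 - 0.3i) = -1 + 0.3i
Step 2: Denominator 1 - conj(a)*z0 = 1 - (0.1 + 0.3i)*(-0.9) = 1.09 + 0.27i
Step 3: |z0 - a|^2 = (-1)^2 + 0.3^2 = 1.09; |1 - conj(a)*z0|^2 = 1.09^2 + 0.27^2 = 1.261
Step 4: |B_a(-0.9)| = sqrt(1.09 / 1.261) = sqrt(0.864393)
Step 5: = 0.9297

0.9297


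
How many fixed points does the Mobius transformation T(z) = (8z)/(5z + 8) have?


Step 1: Fixed points satisfy T(z) = z
Step 2: 5z^2 = 0
Step 3: Discriminant = 0^2 - 4*5*0 = 0
Step 4: Number of fixed points = 1

1


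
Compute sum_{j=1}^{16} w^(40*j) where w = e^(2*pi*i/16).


Step 1: The sum sum_{j=1}^{n} w^(k*j) equals n if n | k, else 0.
Step 2: Here n = 16, k = 40
Step 3: Does n divide k? 16 | 40 -> False
Step 4: Sum = 0

0


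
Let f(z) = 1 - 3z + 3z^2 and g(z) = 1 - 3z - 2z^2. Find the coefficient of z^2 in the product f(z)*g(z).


Step 1: z^2 term in f*g comes from: (1)*(-2z^2) + (-3z)*(-3z) + (3z^2)*(1)
Step 2: = -2 + 9 + 3
Step 3: = 10

10


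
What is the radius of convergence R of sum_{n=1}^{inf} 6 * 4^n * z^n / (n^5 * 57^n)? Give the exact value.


Step 1: General term a_n = 6 * 4^n / (n^5 * 57^n)
Step 2: By the root test, |a_n|^(1/n) = 6^(1/n) * 4 / (n^(5/n) * 57) -> 4/57 as n -> infinity (since 6^(1/n) -> 1 and n^(5/n) -> 1)
Step 3: R = 1/lim|a_n|^(1/n) = 57/4

57/4


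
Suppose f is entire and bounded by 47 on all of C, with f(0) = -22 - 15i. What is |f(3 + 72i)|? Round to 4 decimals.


Step 1: By Liouville's theorem, a bounded entire function is constant.
Step 2: f(z) = f(0) = -22 - 15i for all z.
Step 3: |f(w)| = |-22 - 15i| = sqrt(484 + 225)
Step 4: = 26.6271

26.6271


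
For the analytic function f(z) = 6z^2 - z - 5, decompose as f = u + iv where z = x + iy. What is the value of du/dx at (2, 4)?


Step 1: f(z) = 6(x+iy)^2 - (x+iy) - 5
Step 2: u = 6(x^2 - y^2) - x - 5
Step 3: u_x = 12x - 1
Step 4: At (2, 4): u_x = 24 - 1 = 23

23


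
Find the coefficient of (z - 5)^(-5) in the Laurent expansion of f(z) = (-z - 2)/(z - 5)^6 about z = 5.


Step 1: Write the numerator in powers of (z - 5): -z - 2 = -(z - 5) + (-1*5 - 2) = -(z - 5) - 7
Step 2: Divide by (z - 5)^6: f(z) = -7(z - 5)^(-6) - (z - 5)^(-5)
Step 3: This finite sum is the Laurent series of f about z = 5.
Step 4: Coefficient of (z - 5)^(-5) = coefficient of (z - 5) in the re-centred numerator = -1

-1
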